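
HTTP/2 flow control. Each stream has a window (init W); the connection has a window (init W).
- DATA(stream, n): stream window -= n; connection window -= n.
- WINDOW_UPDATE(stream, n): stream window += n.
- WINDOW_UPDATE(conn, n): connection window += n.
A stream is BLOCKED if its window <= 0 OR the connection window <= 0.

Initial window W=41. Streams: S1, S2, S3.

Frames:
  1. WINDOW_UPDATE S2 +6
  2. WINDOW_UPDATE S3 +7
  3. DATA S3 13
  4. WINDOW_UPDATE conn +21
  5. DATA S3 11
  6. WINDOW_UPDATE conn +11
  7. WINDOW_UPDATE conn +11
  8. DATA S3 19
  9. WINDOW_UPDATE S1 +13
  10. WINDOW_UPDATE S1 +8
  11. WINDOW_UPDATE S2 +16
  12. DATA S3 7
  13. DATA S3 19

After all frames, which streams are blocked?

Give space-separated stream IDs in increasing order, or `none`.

Op 1: conn=41 S1=41 S2=47 S3=41 blocked=[]
Op 2: conn=41 S1=41 S2=47 S3=48 blocked=[]
Op 3: conn=28 S1=41 S2=47 S3=35 blocked=[]
Op 4: conn=49 S1=41 S2=47 S3=35 blocked=[]
Op 5: conn=38 S1=41 S2=47 S3=24 blocked=[]
Op 6: conn=49 S1=41 S2=47 S3=24 blocked=[]
Op 7: conn=60 S1=41 S2=47 S3=24 blocked=[]
Op 8: conn=41 S1=41 S2=47 S3=5 blocked=[]
Op 9: conn=41 S1=54 S2=47 S3=5 blocked=[]
Op 10: conn=41 S1=62 S2=47 S3=5 blocked=[]
Op 11: conn=41 S1=62 S2=63 S3=5 blocked=[]
Op 12: conn=34 S1=62 S2=63 S3=-2 blocked=[3]
Op 13: conn=15 S1=62 S2=63 S3=-21 blocked=[3]

Answer: S3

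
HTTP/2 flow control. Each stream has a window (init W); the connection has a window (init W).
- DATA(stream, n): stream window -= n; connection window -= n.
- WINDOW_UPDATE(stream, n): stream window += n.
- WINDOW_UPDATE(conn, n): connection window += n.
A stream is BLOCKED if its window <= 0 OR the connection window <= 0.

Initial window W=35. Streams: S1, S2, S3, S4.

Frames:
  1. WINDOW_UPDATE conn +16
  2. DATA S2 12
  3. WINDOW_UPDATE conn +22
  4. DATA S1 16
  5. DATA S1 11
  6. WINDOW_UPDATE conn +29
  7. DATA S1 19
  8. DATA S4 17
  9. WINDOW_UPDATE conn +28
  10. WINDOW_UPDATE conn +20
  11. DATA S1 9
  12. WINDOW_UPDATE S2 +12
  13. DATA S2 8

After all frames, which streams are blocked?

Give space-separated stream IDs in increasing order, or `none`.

Op 1: conn=51 S1=35 S2=35 S3=35 S4=35 blocked=[]
Op 2: conn=39 S1=35 S2=23 S3=35 S4=35 blocked=[]
Op 3: conn=61 S1=35 S2=23 S3=35 S4=35 blocked=[]
Op 4: conn=45 S1=19 S2=23 S3=35 S4=35 blocked=[]
Op 5: conn=34 S1=8 S2=23 S3=35 S4=35 blocked=[]
Op 6: conn=63 S1=8 S2=23 S3=35 S4=35 blocked=[]
Op 7: conn=44 S1=-11 S2=23 S3=35 S4=35 blocked=[1]
Op 8: conn=27 S1=-11 S2=23 S3=35 S4=18 blocked=[1]
Op 9: conn=55 S1=-11 S2=23 S3=35 S4=18 blocked=[1]
Op 10: conn=75 S1=-11 S2=23 S3=35 S4=18 blocked=[1]
Op 11: conn=66 S1=-20 S2=23 S3=35 S4=18 blocked=[1]
Op 12: conn=66 S1=-20 S2=35 S3=35 S4=18 blocked=[1]
Op 13: conn=58 S1=-20 S2=27 S3=35 S4=18 blocked=[1]

Answer: S1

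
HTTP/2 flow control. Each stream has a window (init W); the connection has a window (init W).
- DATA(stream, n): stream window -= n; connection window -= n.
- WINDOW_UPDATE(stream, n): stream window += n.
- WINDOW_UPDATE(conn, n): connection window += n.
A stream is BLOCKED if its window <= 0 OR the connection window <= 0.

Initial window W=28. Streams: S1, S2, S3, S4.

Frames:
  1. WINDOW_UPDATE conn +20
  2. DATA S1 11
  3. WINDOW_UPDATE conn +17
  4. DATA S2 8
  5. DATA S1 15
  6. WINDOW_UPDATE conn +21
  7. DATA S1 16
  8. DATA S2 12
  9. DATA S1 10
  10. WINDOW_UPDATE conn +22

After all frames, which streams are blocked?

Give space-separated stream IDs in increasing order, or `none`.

Answer: S1

Derivation:
Op 1: conn=48 S1=28 S2=28 S3=28 S4=28 blocked=[]
Op 2: conn=37 S1=17 S2=28 S3=28 S4=28 blocked=[]
Op 3: conn=54 S1=17 S2=28 S3=28 S4=28 blocked=[]
Op 4: conn=46 S1=17 S2=20 S3=28 S4=28 blocked=[]
Op 5: conn=31 S1=2 S2=20 S3=28 S4=28 blocked=[]
Op 6: conn=52 S1=2 S2=20 S3=28 S4=28 blocked=[]
Op 7: conn=36 S1=-14 S2=20 S3=28 S4=28 blocked=[1]
Op 8: conn=24 S1=-14 S2=8 S3=28 S4=28 blocked=[1]
Op 9: conn=14 S1=-24 S2=8 S3=28 S4=28 blocked=[1]
Op 10: conn=36 S1=-24 S2=8 S3=28 S4=28 blocked=[1]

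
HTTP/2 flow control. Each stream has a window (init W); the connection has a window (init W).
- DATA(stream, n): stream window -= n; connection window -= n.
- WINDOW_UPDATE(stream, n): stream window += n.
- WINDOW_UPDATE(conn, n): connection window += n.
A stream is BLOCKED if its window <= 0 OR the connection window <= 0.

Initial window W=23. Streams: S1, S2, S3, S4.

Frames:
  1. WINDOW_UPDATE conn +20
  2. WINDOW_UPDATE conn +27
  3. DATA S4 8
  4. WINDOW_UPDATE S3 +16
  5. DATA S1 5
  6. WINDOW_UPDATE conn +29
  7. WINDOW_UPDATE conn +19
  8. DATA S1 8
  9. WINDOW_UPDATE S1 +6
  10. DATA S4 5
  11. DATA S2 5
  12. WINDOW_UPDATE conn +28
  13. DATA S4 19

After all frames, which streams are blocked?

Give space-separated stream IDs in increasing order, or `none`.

Answer: S4

Derivation:
Op 1: conn=43 S1=23 S2=23 S3=23 S4=23 blocked=[]
Op 2: conn=70 S1=23 S2=23 S3=23 S4=23 blocked=[]
Op 3: conn=62 S1=23 S2=23 S3=23 S4=15 blocked=[]
Op 4: conn=62 S1=23 S2=23 S3=39 S4=15 blocked=[]
Op 5: conn=57 S1=18 S2=23 S3=39 S4=15 blocked=[]
Op 6: conn=86 S1=18 S2=23 S3=39 S4=15 blocked=[]
Op 7: conn=105 S1=18 S2=23 S3=39 S4=15 blocked=[]
Op 8: conn=97 S1=10 S2=23 S3=39 S4=15 blocked=[]
Op 9: conn=97 S1=16 S2=23 S3=39 S4=15 blocked=[]
Op 10: conn=92 S1=16 S2=23 S3=39 S4=10 blocked=[]
Op 11: conn=87 S1=16 S2=18 S3=39 S4=10 blocked=[]
Op 12: conn=115 S1=16 S2=18 S3=39 S4=10 blocked=[]
Op 13: conn=96 S1=16 S2=18 S3=39 S4=-9 blocked=[4]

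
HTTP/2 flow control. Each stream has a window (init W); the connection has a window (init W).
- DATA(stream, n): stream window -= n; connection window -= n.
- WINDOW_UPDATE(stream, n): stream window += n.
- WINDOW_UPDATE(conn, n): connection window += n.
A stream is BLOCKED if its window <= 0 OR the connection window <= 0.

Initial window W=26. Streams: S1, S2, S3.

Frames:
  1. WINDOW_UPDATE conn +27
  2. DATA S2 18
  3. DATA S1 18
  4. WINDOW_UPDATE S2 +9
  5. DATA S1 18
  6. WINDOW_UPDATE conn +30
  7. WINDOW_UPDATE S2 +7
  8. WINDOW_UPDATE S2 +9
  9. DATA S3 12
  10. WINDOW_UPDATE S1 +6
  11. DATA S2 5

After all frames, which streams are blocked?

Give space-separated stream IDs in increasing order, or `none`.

Op 1: conn=53 S1=26 S2=26 S3=26 blocked=[]
Op 2: conn=35 S1=26 S2=8 S3=26 blocked=[]
Op 3: conn=17 S1=8 S2=8 S3=26 blocked=[]
Op 4: conn=17 S1=8 S2=17 S3=26 blocked=[]
Op 5: conn=-1 S1=-10 S2=17 S3=26 blocked=[1, 2, 3]
Op 6: conn=29 S1=-10 S2=17 S3=26 blocked=[1]
Op 7: conn=29 S1=-10 S2=24 S3=26 blocked=[1]
Op 8: conn=29 S1=-10 S2=33 S3=26 blocked=[1]
Op 9: conn=17 S1=-10 S2=33 S3=14 blocked=[1]
Op 10: conn=17 S1=-4 S2=33 S3=14 blocked=[1]
Op 11: conn=12 S1=-4 S2=28 S3=14 blocked=[1]

Answer: S1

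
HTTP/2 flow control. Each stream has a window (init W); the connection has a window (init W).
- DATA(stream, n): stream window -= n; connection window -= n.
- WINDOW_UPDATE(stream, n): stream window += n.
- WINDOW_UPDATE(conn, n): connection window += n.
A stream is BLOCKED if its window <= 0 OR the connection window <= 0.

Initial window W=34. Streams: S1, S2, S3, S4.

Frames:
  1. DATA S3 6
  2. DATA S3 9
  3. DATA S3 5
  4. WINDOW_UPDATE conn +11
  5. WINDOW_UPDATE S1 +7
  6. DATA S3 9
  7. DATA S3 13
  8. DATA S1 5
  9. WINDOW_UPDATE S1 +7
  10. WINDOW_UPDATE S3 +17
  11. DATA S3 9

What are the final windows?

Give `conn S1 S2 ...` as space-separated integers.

Op 1: conn=28 S1=34 S2=34 S3=28 S4=34 blocked=[]
Op 2: conn=19 S1=34 S2=34 S3=19 S4=34 blocked=[]
Op 3: conn=14 S1=34 S2=34 S3=14 S4=34 blocked=[]
Op 4: conn=25 S1=34 S2=34 S3=14 S4=34 blocked=[]
Op 5: conn=25 S1=41 S2=34 S3=14 S4=34 blocked=[]
Op 6: conn=16 S1=41 S2=34 S3=5 S4=34 blocked=[]
Op 7: conn=3 S1=41 S2=34 S3=-8 S4=34 blocked=[3]
Op 8: conn=-2 S1=36 S2=34 S3=-8 S4=34 blocked=[1, 2, 3, 4]
Op 9: conn=-2 S1=43 S2=34 S3=-8 S4=34 blocked=[1, 2, 3, 4]
Op 10: conn=-2 S1=43 S2=34 S3=9 S4=34 blocked=[1, 2, 3, 4]
Op 11: conn=-11 S1=43 S2=34 S3=0 S4=34 blocked=[1, 2, 3, 4]

Answer: -11 43 34 0 34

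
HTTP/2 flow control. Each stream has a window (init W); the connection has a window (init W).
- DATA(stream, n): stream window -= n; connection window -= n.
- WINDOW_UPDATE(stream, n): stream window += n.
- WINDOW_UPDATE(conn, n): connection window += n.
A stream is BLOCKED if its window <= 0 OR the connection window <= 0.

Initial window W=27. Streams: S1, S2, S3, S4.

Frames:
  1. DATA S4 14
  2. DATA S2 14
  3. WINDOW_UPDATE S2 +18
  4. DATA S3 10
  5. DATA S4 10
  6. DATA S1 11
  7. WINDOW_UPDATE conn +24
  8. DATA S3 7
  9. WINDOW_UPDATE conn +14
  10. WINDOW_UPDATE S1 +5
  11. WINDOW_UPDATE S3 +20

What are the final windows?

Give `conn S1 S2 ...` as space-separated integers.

Answer: -1 21 31 30 3

Derivation:
Op 1: conn=13 S1=27 S2=27 S3=27 S4=13 blocked=[]
Op 2: conn=-1 S1=27 S2=13 S3=27 S4=13 blocked=[1, 2, 3, 4]
Op 3: conn=-1 S1=27 S2=31 S3=27 S4=13 blocked=[1, 2, 3, 4]
Op 4: conn=-11 S1=27 S2=31 S3=17 S4=13 blocked=[1, 2, 3, 4]
Op 5: conn=-21 S1=27 S2=31 S3=17 S4=3 blocked=[1, 2, 3, 4]
Op 6: conn=-32 S1=16 S2=31 S3=17 S4=3 blocked=[1, 2, 3, 4]
Op 7: conn=-8 S1=16 S2=31 S3=17 S4=3 blocked=[1, 2, 3, 4]
Op 8: conn=-15 S1=16 S2=31 S3=10 S4=3 blocked=[1, 2, 3, 4]
Op 9: conn=-1 S1=16 S2=31 S3=10 S4=3 blocked=[1, 2, 3, 4]
Op 10: conn=-1 S1=21 S2=31 S3=10 S4=3 blocked=[1, 2, 3, 4]
Op 11: conn=-1 S1=21 S2=31 S3=30 S4=3 blocked=[1, 2, 3, 4]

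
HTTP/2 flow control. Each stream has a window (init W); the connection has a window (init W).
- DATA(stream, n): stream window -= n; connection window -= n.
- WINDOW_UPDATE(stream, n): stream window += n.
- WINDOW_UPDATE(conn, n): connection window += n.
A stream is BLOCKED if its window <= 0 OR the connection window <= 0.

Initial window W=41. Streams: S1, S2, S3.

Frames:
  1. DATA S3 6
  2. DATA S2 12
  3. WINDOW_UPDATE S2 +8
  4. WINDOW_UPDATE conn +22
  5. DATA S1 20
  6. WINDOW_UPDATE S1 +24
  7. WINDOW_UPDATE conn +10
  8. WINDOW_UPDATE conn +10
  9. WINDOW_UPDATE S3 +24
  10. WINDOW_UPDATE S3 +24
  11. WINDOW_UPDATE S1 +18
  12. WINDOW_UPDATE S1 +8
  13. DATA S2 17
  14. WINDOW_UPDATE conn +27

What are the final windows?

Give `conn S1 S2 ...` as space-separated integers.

Op 1: conn=35 S1=41 S2=41 S3=35 blocked=[]
Op 2: conn=23 S1=41 S2=29 S3=35 blocked=[]
Op 3: conn=23 S1=41 S2=37 S3=35 blocked=[]
Op 4: conn=45 S1=41 S2=37 S3=35 blocked=[]
Op 5: conn=25 S1=21 S2=37 S3=35 blocked=[]
Op 6: conn=25 S1=45 S2=37 S3=35 blocked=[]
Op 7: conn=35 S1=45 S2=37 S3=35 blocked=[]
Op 8: conn=45 S1=45 S2=37 S3=35 blocked=[]
Op 9: conn=45 S1=45 S2=37 S3=59 blocked=[]
Op 10: conn=45 S1=45 S2=37 S3=83 blocked=[]
Op 11: conn=45 S1=63 S2=37 S3=83 blocked=[]
Op 12: conn=45 S1=71 S2=37 S3=83 blocked=[]
Op 13: conn=28 S1=71 S2=20 S3=83 blocked=[]
Op 14: conn=55 S1=71 S2=20 S3=83 blocked=[]

Answer: 55 71 20 83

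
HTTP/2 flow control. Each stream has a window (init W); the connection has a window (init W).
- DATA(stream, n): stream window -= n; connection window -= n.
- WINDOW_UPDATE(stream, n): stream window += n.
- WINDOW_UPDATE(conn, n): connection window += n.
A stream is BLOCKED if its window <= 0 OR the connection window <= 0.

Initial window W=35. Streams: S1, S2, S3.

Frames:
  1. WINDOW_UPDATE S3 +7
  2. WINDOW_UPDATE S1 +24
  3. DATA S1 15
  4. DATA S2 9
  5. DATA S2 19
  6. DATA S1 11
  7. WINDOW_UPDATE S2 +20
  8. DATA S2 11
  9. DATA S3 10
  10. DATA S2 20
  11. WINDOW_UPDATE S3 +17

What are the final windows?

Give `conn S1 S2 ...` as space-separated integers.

Op 1: conn=35 S1=35 S2=35 S3=42 blocked=[]
Op 2: conn=35 S1=59 S2=35 S3=42 blocked=[]
Op 3: conn=20 S1=44 S2=35 S3=42 blocked=[]
Op 4: conn=11 S1=44 S2=26 S3=42 blocked=[]
Op 5: conn=-8 S1=44 S2=7 S3=42 blocked=[1, 2, 3]
Op 6: conn=-19 S1=33 S2=7 S3=42 blocked=[1, 2, 3]
Op 7: conn=-19 S1=33 S2=27 S3=42 blocked=[1, 2, 3]
Op 8: conn=-30 S1=33 S2=16 S3=42 blocked=[1, 2, 3]
Op 9: conn=-40 S1=33 S2=16 S3=32 blocked=[1, 2, 3]
Op 10: conn=-60 S1=33 S2=-4 S3=32 blocked=[1, 2, 3]
Op 11: conn=-60 S1=33 S2=-4 S3=49 blocked=[1, 2, 3]

Answer: -60 33 -4 49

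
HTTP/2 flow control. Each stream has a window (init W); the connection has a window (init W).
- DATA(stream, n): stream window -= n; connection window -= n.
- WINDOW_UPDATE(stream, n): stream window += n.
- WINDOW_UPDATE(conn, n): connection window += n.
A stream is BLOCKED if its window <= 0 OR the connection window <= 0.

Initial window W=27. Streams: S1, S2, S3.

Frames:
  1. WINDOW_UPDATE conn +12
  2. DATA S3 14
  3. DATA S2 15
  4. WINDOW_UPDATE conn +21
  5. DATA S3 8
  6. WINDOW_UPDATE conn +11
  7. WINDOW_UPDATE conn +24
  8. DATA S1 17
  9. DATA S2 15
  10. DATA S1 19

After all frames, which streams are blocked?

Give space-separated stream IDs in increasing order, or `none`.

Op 1: conn=39 S1=27 S2=27 S3=27 blocked=[]
Op 2: conn=25 S1=27 S2=27 S3=13 blocked=[]
Op 3: conn=10 S1=27 S2=12 S3=13 blocked=[]
Op 4: conn=31 S1=27 S2=12 S3=13 blocked=[]
Op 5: conn=23 S1=27 S2=12 S3=5 blocked=[]
Op 6: conn=34 S1=27 S2=12 S3=5 blocked=[]
Op 7: conn=58 S1=27 S2=12 S3=5 blocked=[]
Op 8: conn=41 S1=10 S2=12 S3=5 blocked=[]
Op 9: conn=26 S1=10 S2=-3 S3=5 blocked=[2]
Op 10: conn=7 S1=-9 S2=-3 S3=5 blocked=[1, 2]

Answer: S1 S2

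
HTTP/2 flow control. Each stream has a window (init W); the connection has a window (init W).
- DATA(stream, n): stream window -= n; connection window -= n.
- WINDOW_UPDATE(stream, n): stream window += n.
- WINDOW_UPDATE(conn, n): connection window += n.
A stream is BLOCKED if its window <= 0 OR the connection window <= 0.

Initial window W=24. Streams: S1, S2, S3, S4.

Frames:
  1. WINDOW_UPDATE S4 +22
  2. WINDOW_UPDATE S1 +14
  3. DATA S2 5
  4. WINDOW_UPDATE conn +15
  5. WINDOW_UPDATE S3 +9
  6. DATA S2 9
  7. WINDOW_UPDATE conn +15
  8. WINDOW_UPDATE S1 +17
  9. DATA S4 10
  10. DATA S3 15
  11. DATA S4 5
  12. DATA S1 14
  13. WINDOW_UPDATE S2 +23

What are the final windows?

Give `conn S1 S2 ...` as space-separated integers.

Answer: -4 41 33 18 31

Derivation:
Op 1: conn=24 S1=24 S2=24 S3=24 S4=46 blocked=[]
Op 2: conn=24 S1=38 S2=24 S3=24 S4=46 blocked=[]
Op 3: conn=19 S1=38 S2=19 S3=24 S4=46 blocked=[]
Op 4: conn=34 S1=38 S2=19 S3=24 S4=46 blocked=[]
Op 5: conn=34 S1=38 S2=19 S3=33 S4=46 blocked=[]
Op 6: conn=25 S1=38 S2=10 S3=33 S4=46 blocked=[]
Op 7: conn=40 S1=38 S2=10 S3=33 S4=46 blocked=[]
Op 8: conn=40 S1=55 S2=10 S3=33 S4=46 blocked=[]
Op 9: conn=30 S1=55 S2=10 S3=33 S4=36 blocked=[]
Op 10: conn=15 S1=55 S2=10 S3=18 S4=36 blocked=[]
Op 11: conn=10 S1=55 S2=10 S3=18 S4=31 blocked=[]
Op 12: conn=-4 S1=41 S2=10 S3=18 S4=31 blocked=[1, 2, 3, 4]
Op 13: conn=-4 S1=41 S2=33 S3=18 S4=31 blocked=[1, 2, 3, 4]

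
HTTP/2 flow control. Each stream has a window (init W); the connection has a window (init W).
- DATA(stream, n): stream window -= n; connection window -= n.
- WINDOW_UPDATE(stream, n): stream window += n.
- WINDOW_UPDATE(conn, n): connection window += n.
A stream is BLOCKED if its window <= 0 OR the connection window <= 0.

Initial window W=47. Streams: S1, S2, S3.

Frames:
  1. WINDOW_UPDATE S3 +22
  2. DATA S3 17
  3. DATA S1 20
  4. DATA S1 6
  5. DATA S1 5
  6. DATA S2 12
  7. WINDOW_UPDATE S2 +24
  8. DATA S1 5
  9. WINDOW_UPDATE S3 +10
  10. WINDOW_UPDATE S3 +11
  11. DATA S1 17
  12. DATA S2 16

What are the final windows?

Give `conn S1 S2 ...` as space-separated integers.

Answer: -51 -6 43 73

Derivation:
Op 1: conn=47 S1=47 S2=47 S3=69 blocked=[]
Op 2: conn=30 S1=47 S2=47 S3=52 blocked=[]
Op 3: conn=10 S1=27 S2=47 S3=52 blocked=[]
Op 4: conn=4 S1=21 S2=47 S3=52 blocked=[]
Op 5: conn=-1 S1=16 S2=47 S3=52 blocked=[1, 2, 3]
Op 6: conn=-13 S1=16 S2=35 S3=52 blocked=[1, 2, 3]
Op 7: conn=-13 S1=16 S2=59 S3=52 blocked=[1, 2, 3]
Op 8: conn=-18 S1=11 S2=59 S3=52 blocked=[1, 2, 3]
Op 9: conn=-18 S1=11 S2=59 S3=62 blocked=[1, 2, 3]
Op 10: conn=-18 S1=11 S2=59 S3=73 blocked=[1, 2, 3]
Op 11: conn=-35 S1=-6 S2=59 S3=73 blocked=[1, 2, 3]
Op 12: conn=-51 S1=-6 S2=43 S3=73 blocked=[1, 2, 3]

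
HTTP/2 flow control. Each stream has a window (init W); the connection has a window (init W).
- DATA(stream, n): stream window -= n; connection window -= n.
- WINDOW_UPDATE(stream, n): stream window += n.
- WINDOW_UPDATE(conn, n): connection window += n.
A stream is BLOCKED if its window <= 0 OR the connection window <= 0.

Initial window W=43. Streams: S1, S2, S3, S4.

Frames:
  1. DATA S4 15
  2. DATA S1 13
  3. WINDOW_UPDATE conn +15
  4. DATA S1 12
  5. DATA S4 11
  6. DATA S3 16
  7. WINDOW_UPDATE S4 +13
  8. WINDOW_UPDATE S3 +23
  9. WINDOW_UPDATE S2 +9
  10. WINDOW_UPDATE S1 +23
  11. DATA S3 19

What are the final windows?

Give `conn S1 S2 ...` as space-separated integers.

Answer: -28 41 52 31 30

Derivation:
Op 1: conn=28 S1=43 S2=43 S3=43 S4=28 blocked=[]
Op 2: conn=15 S1=30 S2=43 S3=43 S4=28 blocked=[]
Op 3: conn=30 S1=30 S2=43 S3=43 S4=28 blocked=[]
Op 4: conn=18 S1=18 S2=43 S3=43 S4=28 blocked=[]
Op 5: conn=7 S1=18 S2=43 S3=43 S4=17 blocked=[]
Op 6: conn=-9 S1=18 S2=43 S3=27 S4=17 blocked=[1, 2, 3, 4]
Op 7: conn=-9 S1=18 S2=43 S3=27 S4=30 blocked=[1, 2, 3, 4]
Op 8: conn=-9 S1=18 S2=43 S3=50 S4=30 blocked=[1, 2, 3, 4]
Op 9: conn=-9 S1=18 S2=52 S3=50 S4=30 blocked=[1, 2, 3, 4]
Op 10: conn=-9 S1=41 S2=52 S3=50 S4=30 blocked=[1, 2, 3, 4]
Op 11: conn=-28 S1=41 S2=52 S3=31 S4=30 blocked=[1, 2, 3, 4]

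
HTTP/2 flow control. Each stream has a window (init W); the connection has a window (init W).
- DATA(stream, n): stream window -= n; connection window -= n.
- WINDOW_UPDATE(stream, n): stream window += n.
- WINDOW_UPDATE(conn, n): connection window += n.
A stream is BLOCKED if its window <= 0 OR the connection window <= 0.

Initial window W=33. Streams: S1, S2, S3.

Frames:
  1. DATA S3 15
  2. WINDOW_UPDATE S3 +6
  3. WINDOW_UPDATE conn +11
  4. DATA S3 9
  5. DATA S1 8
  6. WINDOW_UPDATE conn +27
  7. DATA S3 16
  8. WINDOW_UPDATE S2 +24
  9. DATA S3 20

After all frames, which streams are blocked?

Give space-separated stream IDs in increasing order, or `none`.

Answer: S3

Derivation:
Op 1: conn=18 S1=33 S2=33 S3=18 blocked=[]
Op 2: conn=18 S1=33 S2=33 S3=24 blocked=[]
Op 3: conn=29 S1=33 S2=33 S3=24 blocked=[]
Op 4: conn=20 S1=33 S2=33 S3=15 blocked=[]
Op 5: conn=12 S1=25 S2=33 S3=15 blocked=[]
Op 6: conn=39 S1=25 S2=33 S3=15 blocked=[]
Op 7: conn=23 S1=25 S2=33 S3=-1 blocked=[3]
Op 8: conn=23 S1=25 S2=57 S3=-1 blocked=[3]
Op 9: conn=3 S1=25 S2=57 S3=-21 blocked=[3]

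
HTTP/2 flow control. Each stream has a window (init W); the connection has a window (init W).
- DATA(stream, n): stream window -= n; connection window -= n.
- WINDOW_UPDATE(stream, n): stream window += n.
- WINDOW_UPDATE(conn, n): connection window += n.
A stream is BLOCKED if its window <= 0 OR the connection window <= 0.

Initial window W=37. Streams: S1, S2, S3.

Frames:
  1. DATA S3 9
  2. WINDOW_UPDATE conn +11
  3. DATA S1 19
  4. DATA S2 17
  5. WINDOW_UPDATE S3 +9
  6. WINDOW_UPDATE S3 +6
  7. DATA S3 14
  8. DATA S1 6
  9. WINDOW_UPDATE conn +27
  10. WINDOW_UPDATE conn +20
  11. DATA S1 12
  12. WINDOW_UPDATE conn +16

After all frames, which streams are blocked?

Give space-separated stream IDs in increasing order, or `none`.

Answer: S1

Derivation:
Op 1: conn=28 S1=37 S2=37 S3=28 blocked=[]
Op 2: conn=39 S1=37 S2=37 S3=28 blocked=[]
Op 3: conn=20 S1=18 S2=37 S3=28 blocked=[]
Op 4: conn=3 S1=18 S2=20 S3=28 blocked=[]
Op 5: conn=3 S1=18 S2=20 S3=37 blocked=[]
Op 6: conn=3 S1=18 S2=20 S3=43 blocked=[]
Op 7: conn=-11 S1=18 S2=20 S3=29 blocked=[1, 2, 3]
Op 8: conn=-17 S1=12 S2=20 S3=29 blocked=[1, 2, 3]
Op 9: conn=10 S1=12 S2=20 S3=29 blocked=[]
Op 10: conn=30 S1=12 S2=20 S3=29 blocked=[]
Op 11: conn=18 S1=0 S2=20 S3=29 blocked=[1]
Op 12: conn=34 S1=0 S2=20 S3=29 blocked=[1]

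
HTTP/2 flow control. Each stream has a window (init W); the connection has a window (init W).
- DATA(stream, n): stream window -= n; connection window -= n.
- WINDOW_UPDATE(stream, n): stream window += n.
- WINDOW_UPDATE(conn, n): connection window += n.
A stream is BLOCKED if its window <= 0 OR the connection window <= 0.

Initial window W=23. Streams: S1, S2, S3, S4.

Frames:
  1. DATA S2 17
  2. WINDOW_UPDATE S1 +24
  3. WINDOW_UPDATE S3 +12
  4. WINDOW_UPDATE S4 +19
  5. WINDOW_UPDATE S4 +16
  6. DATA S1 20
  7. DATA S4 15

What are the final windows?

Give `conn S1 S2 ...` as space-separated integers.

Op 1: conn=6 S1=23 S2=6 S3=23 S4=23 blocked=[]
Op 2: conn=6 S1=47 S2=6 S3=23 S4=23 blocked=[]
Op 3: conn=6 S1=47 S2=6 S3=35 S4=23 blocked=[]
Op 4: conn=6 S1=47 S2=6 S3=35 S4=42 blocked=[]
Op 5: conn=6 S1=47 S2=6 S3=35 S4=58 blocked=[]
Op 6: conn=-14 S1=27 S2=6 S3=35 S4=58 blocked=[1, 2, 3, 4]
Op 7: conn=-29 S1=27 S2=6 S3=35 S4=43 blocked=[1, 2, 3, 4]

Answer: -29 27 6 35 43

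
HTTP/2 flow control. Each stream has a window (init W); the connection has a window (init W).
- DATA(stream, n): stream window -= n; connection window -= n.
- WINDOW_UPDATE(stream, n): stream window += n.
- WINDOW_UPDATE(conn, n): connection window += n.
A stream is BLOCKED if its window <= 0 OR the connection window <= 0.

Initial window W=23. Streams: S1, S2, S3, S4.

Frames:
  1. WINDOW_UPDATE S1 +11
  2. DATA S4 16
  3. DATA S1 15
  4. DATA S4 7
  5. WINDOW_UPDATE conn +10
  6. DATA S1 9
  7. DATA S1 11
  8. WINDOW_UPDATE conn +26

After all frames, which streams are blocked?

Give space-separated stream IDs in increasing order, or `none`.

Op 1: conn=23 S1=34 S2=23 S3=23 S4=23 blocked=[]
Op 2: conn=7 S1=34 S2=23 S3=23 S4=7 blocked=[]
Op 3: conn=-8 S1=19 S2=23 S3=23 S4=7 blocked=[1, 2, 3, 4]
Op 4: conn=-15 S1=19 S2=23 S3=23 S4=0 blocked=[1, 2, 3, 4]
Op 5: conn=-5 S1=19 S2=23 S3=23 S4=0 blocked=[1, 2, 3, 4]
Op 6: conn=-14 S1=10 S2=23 S3=23 S4=0 blocked=[1, 2, 3, 4]
Op 7: conn=-25 S1=-1 S2=23 S3=23 S4=0 blocked=[1, 2, 3, 4]
Op 8: conn=1 S1=-1 S2=23 S3=23 S4=0 blocked=[1, 4]

Answer: S1 S4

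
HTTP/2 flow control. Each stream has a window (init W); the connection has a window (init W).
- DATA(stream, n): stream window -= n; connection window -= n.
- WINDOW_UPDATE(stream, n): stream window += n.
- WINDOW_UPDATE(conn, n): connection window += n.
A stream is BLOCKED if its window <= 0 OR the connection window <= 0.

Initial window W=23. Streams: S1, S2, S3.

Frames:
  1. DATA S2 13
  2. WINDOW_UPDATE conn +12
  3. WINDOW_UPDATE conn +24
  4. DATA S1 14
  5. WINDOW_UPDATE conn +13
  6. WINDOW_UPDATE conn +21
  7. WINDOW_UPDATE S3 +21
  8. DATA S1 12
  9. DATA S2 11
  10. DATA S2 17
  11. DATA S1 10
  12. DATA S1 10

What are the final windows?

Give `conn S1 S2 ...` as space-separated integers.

Op 1: conn=10 S1=23 S2=10 S3=23 blocked=[]
Op 2: conn=22 S1=23 S2=10 S3=23 blocked=[]
Op 3: conn=46 S1=23 S2=10 S3=23 blocked=[]
Op 4: conn=32 S1=9 S2=10 S3=23 blocked=[]
Op 5: conn=45 S1=9 S2=10 S3=23 blocked=[]
Op 6: conn=66 S1=9 S2=10 S3=23 blocked=[]
Op 7: conn=66 S1=9 S2=10 S3=44 blocked=[]
Op 8: conn=54 S1=-3 S2=10 S3=44 blocked=[1]
Op 9: conn=43 S1=-3 S2=-1 S3=44 blocked=[1, 2]
Op 10: conn=26 S1=-3 S2=-18 S3=44 blocked=[1, 2]
Op 11: conn=16 S1=-13 S2=-18 S3=44 blocked=[1, 2]
Op 12: conn=6 S1=-23 S2=-18 S3=44 blocked=[1, 2]

Answer: 6 -23 -18 44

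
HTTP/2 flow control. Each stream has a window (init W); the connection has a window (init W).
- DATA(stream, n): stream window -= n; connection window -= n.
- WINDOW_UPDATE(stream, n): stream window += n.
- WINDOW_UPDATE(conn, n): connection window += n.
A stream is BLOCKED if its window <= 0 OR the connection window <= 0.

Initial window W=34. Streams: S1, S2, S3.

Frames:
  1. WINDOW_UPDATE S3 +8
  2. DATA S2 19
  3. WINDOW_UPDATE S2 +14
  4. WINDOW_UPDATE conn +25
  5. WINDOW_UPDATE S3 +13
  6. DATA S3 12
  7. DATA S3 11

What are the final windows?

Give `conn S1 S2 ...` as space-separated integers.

Op 1: conn=34 S1=34 S2=34 S3=42 blocked=[]
Op 2: conn=15 S1=34 S2=15 S3=42 blocked=[]
Op 3: conn=15 S1=34 S2=29 S3=42 blocked=[]
Op 4: conn=40 S1=34 S2=29 S3=42 blocked=[]
Op 5: conn=40 S1=34 S2=29 S3=55 blocked=[]
Op 6: conn=28 S1=34 S2=29 S3=43 blocked=[]
Op 7: conn=17 S1=34 S2=29 S3=32 blocked=[]

Answer: 17 34 29 32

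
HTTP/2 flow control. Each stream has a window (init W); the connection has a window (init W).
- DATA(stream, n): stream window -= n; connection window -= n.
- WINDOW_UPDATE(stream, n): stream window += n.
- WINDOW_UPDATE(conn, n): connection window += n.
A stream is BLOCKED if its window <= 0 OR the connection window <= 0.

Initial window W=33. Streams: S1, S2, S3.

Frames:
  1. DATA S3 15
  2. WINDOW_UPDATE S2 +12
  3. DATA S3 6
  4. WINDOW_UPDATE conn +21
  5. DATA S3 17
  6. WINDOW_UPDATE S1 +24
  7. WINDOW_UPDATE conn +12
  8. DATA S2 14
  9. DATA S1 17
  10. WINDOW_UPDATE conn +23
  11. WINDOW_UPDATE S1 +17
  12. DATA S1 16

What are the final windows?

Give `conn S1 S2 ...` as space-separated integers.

Answer: 4 41 31 -5

Derivation:
Op 1: conn=18 S1=33 S2=33 S3=18 blocked=[]
Op 2: conn=18 S1=33 S2=45 S3=18 blocked=[]
Op 3: conn=12 S1=33 S2=45 S3=12 blocked=[]
Op 4: conn=33 S1=33 S2=45 S3=12 blocked=[]
Op 5: conn=16 S1=33 S2=45 S3=-5 blocked=[3]
Op 6: conn=16 S1=57 S2=45 S3=-5 blocked=[3]
Op 7: conn=28 S1=57 S2=45 S3=-5 blocked=[3]
Op 8: conn=14 S1=57 S2=31 S3=-5 blocked=[3]
Op 9: conn=-3 S1=40 S2=31 S3=-5 blocked=[1, 2, 3]
Op 10: conn=20 S1=40 S2=31 S3=-5 blocked=[3]
Op 11: conn=20 S1=57 S2=31 S3=-5 blocked=[3]
Op 12: conn=4 S1=41 S2=31 S3=-5 blocked=[3]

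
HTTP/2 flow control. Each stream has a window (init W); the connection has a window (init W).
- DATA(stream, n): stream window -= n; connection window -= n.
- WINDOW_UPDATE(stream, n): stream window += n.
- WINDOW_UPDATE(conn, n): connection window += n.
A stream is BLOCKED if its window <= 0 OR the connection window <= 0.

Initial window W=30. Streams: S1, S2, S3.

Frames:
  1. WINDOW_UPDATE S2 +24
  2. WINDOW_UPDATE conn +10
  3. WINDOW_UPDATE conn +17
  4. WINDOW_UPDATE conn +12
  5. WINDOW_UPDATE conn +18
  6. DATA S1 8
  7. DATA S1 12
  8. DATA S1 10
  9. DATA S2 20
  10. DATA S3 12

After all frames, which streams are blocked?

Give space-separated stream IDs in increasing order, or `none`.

Answer: S1

Derivation:
Op 1: conn=30 S1=30 S2=54 S3=30 blocked=[]
Op 2: conn=40 S1=30 S2=54 S3=30 blocked=[]
Op 3: conn=57 S1=30 S2=54 S3=30 blocked=[]
Op 4: conn=69 S1=30 S2=54 S3=30 blocked=[]
Op 5: conn=87 S1=30 S2=54 S3=30 blocked=[]
Op 6: conn=79 S1=22 S2=54 S3=30 blocked=[]
Op 7: conn=67 S1=10 S2=54 S3=30 blocked=[]
Op 8: conn=57 S1=0 S2=54 S3=30 blocked=[1]
Op 9: conn=37 S1=0 S2=34 S3=30 blocked=[1]
Op 10: conn=25 S1=0 S2=34 S3=18 blocked=[1]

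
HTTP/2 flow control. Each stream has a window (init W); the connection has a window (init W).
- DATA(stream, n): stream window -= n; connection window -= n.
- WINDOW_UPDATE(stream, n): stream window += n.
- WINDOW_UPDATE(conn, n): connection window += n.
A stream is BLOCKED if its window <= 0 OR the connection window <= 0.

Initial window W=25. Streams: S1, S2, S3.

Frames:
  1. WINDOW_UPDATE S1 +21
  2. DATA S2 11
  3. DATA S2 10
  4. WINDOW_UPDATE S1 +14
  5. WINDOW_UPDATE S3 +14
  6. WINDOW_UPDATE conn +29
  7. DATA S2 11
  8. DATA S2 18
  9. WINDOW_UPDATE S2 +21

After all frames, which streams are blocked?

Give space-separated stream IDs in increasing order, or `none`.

Answer: S2

Derivation:
Op 1: conn=25 S1=46 S2=25 S3=25 blocked=[]
Op 2: conn=14 S1=46 S2=14 S3=25 blocked=[]
Op 3: conn=4 S1=46 S2=4 S3=25 blocked=[]
Op 4: conn=4 S1=60 S2=4 S3=25 blocked=[]
Op 5: conn=4 S1=60 S2=4 S3=39 blocked=[]
Op 6: conn=33 S1=60 S2=4 S3=39 blocked=[]
Op 7: conn=22 S1=60 S2=-7 S3=39 blocked=[2]
Op 8: conn=4 S1=60 S2=-25 S3=39 blocked=[2]
Op 9: conn=4 S1=60 S2=-4 S3=39 blocked=[2]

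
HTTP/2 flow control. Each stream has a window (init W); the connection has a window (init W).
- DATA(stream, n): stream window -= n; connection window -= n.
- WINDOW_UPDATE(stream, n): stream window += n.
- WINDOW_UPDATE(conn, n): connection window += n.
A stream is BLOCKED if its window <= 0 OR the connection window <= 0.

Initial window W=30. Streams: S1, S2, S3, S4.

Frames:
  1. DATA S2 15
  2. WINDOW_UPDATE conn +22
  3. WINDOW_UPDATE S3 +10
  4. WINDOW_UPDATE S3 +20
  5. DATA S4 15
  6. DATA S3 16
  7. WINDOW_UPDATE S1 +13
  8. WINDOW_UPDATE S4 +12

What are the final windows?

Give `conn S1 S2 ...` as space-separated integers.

Answer: 6 43 15 44 27

Derivation:
Op 1: conn=15 S1=30 S2=15 S3=30 S4=30 blocked=[]
Op 2: conn=37 S1=30 S2=15 S3=30 S4=30 blocked=[]
Op 3: conn=37 S1=30 S2=15 S3=40 S4=30 blocked=[]
Op 4: conn=37 S1=30 S2=15 S3=60 S4=30 blocked=[]
Op 5: conn=22 S1=30 S2=15 S3=60 S4=15 blocked=[]
Op 6: conn=6 S1=30 S2=15 S3=44 S4=15 blocked=[]
Op 7: conn=6 S1=43 S2=15 S3=44 S4=15 blocked=[]
Op 8: conn=6 S1=43 S2=15 S3=44 S4=27 blocked=[]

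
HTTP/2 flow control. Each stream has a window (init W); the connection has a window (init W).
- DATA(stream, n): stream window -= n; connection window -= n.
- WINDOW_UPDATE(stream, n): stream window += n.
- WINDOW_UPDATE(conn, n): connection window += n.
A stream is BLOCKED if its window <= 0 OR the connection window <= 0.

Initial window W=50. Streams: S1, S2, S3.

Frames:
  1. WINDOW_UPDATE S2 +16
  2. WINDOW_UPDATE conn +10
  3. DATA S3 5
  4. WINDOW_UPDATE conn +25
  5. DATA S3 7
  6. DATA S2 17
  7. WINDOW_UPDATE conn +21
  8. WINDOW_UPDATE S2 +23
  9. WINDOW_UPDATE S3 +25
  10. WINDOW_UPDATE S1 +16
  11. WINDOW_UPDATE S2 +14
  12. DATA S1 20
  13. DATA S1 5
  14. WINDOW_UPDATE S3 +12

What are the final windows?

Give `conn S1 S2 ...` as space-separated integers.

Op 1: conn=50 S1=50 S2=66 S3=50 blocked=[]
Op 2: conn=60 S1=50 S2=66 S3=50 blocked=[]
Op 3: conn=55 S1=50 S2=66 S3=45 blocked=[]
Op 4: conn=80 S1=50 S2=66 S3=45 blocked=[]
Op 5: conn=73 S1=50 S2=66 S3=38 blocked=[]
Op 6: conn=56 S1=50 S2=49 S3=38 blocked=[]
Op 7: conn=77 S1=50 S2=49 S3=38 blocked=[]
Op 8: conn=77 S1=50 S2=72 S3=38 blocked=[]
Op 9: conn=77 S1=50 S2=72 S3=63 blocked=[]
Op 10: conn=77 S1=66 S2=72 S3=63 blocked=[]
Op 11: conn=77 S1=66 S2=86 S3=63 blocked=[]
Op 12: conn=57 S1=46 S2=86 S3=63 blocked=[]
Op 13: conn=52 S1=41 S2=86 S3=63 blocked=[]
Op 14: conn=52 S1=41 S2=86 S3=75 blocked=[]

Answer: 52 41 86 75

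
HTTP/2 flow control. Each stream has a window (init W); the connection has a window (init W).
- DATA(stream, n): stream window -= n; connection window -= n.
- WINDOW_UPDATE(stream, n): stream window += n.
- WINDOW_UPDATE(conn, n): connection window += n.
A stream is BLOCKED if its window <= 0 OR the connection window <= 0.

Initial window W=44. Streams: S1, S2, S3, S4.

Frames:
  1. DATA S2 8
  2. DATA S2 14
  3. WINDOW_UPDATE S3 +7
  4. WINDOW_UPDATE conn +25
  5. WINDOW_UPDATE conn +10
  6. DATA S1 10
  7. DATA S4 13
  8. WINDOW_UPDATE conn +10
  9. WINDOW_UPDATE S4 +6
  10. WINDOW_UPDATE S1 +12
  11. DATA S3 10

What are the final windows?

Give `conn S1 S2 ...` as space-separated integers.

Op 1: conn=36 S1=44 S2=36 S3=44 S4=44 blocked=[]
Op 2: conn=22 S1=44 S2=22 S3=44 S4=44 blocked=[]
Op 3: conn=22 S1=44 S2=22 S3=51 S4=44 blocked=[]
Op 4: conn=47 S1=44 S2=22 S3=51 S4=44 blocked=[]
Op 5: conn=57 S1=44 S2=22 S3=51 S4=44 blocked=[]
Op 6: conn=47 S1=34 S2=22 S3=51 S4=44 blocked=[]
Op 7: conn=34 S1=34 S2=22 S3=51 S4=31 blocked=[]
Op 8: conn=44 S1=34 S2=22 S3=51 S4=31 blocked=[]
Op 9: conn=44 S1=34 S2=22 S3=51 S4=37 blocked=[]
Op 10: conn=44 S1=46 S2=22 S3=51 S4=37 blocked=[]
Op 11: conn=34 S1=46 S2=22 S3=41 S4=37 blocked=[]

Answer: 34 46 22 41 37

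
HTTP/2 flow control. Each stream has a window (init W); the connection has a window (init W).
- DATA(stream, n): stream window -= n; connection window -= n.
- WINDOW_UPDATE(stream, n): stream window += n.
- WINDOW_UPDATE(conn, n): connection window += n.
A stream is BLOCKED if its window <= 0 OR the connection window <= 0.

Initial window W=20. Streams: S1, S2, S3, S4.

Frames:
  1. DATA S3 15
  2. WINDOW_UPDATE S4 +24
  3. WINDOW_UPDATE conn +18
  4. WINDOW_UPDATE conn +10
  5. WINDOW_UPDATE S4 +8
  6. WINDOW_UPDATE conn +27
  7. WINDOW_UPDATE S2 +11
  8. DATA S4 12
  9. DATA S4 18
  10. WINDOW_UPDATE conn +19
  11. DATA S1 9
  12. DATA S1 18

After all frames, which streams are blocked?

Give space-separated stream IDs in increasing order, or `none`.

Answer: S1

Derivation:
Op 1: conn=5 S1=20 S2=20 S3=5 S4=20 blocked=[]
Op 2: conn=5 S1=20 S2=20 S3=5 S4=44 blocked=[]
Op 3: conn=23 S1=20 S2=20 S3=5 S4=44 blocked=[]
Op 4: conn=33 S1=20 S2=20 S3=5 S4=44 blocked=[]
Op 5: conn=33 S1=20 S2=20 S3=5 S4=52 blocked=[]
Op 6: conn=60 S1=20 S2=20 S3=5 S4=52 blocked=[]
Op 7: conn=60 S1=20 S2=31 S3=5 S4=52 blocked=[]
Op 8: conn=48 S1=20 S2=31 S3=5 S4=40 blocked=[]
Op 9: conn=30 S1=20 S2=31 S3=5 S4=22 blocked=[]
Op 10: conn=49 S1=20 S2=31 S3=5 S4=22 blocked=[]
Op 11: conn=40 S1=11 S2=31 S3=5 S4=22 blocked=[]
Op 12: conn=22 S1=-7 S2=31 S3=5 S4=22 blocked=[1]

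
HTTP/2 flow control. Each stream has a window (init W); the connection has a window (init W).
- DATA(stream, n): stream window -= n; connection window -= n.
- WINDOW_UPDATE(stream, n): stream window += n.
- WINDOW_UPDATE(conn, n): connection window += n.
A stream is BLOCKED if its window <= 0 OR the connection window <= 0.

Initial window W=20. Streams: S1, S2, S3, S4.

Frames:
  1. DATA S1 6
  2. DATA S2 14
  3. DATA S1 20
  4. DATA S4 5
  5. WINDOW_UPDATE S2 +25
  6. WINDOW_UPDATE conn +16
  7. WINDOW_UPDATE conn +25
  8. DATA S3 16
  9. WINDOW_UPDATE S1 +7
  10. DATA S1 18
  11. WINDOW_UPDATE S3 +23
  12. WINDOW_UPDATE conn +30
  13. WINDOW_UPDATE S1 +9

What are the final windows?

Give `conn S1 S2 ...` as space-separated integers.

Answer: 12 -8 31 27 15

Derivation:
Op 1: conn=14 S1=14 S2=20 S3=20 S4=20 blocked=[]
Op 2: conn=0 S1=14 S2=6 S3=20 S4=20 blocked=[1, 2, 3, 4]
Op 3: conn=-20 S1=-6 S2=6 S3=20 S4=20 blocked=[1, 2, 3, 4]
Op 4: conn=-25 S1=-6 S2=6 S3=20 S4=15 blocked=[1, 2, 3, 4]
Op 5: conn=-25 S1=-6 S2=31 S3=20 S4=15 blocked=[1, 2, 3, 4]
Op 6: conn=-9 S1=-6 S2=31 S3=20 S4=15 blocked=[1, 2, 3, 4]
Op 7: conn=16 S1=-6 S2=31 S3=20 S4=15 blocked=[1]
Op 8: conn=0 S1=-6 S2=31 S3=4 S4=15 blocked=[1, 2, 3, 4]
Op 9: conn=0 S1=1 S2=31 S3=4 S4=15 blocked=[1, 2, 3, 4]
Op 10: conn=-18 S1=-17 S2=31 S3=4 S4=15 blocked=[1, 2, 3, 4]
Op 11: conn=-18 S1=-17 S2=31 S3=27 S4=15 blocked=[1, 2, 3, 4]
Op 12: conn=12 S1=-17 S2=31 S3=27 S4=15 blocked=[1]
Op 13: conn=12 S1=-8 S2=31 S3=27 S4=15 blocked=[1]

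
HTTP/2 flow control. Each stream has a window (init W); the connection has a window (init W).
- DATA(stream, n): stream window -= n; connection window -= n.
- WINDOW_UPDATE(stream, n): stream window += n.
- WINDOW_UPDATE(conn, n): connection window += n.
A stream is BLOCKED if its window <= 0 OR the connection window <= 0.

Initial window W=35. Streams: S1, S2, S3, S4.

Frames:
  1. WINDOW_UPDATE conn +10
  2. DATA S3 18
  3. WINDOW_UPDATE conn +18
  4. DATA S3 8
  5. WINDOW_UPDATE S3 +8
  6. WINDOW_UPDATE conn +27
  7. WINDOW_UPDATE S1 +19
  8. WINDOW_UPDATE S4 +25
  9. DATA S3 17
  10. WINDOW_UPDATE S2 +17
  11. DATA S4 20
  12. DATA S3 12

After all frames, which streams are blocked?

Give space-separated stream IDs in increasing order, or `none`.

Op 1: conn=45 S1=35 S2=35 S3=35 S4=35 blocked=[]
Op 2: conn=27 S1=35 S2=35 S3=17 S4=35 blocked=[]
Op 3: conn=45 S1=35 S2=35 S3=17 S4=35 blocked=[]
Op 4: conn=37 S1=35 S2=35 S3=9 S4=35 blocked=[]
Op 5: conn=37 S1=35 S2=35 S3=17 S4=35 blocked=[]
Op 6: conn=64 S1=35 S2=35 S3=17 S4=35 blocked=[]
Op 7: conn=64 S1=54 S2=35 S3=17 S4=35 blocked=[]
Op 8: conn=64 S1=54 S2=35 S3=17 S4=60 blocked=[]
Op 9: conn=47 S1=54 S2=35 S3=0 S4=60 blocked=[3]
Op 10: conn=47 S1=54 S2=52 S3=0 S4=60 blocked=[3]
Op 11: conn=27 S1=54 S2=52 S3=0 S4=40 blocked=[3]
Op 12: conn=15 S1=54 S2=52 S3=-12 S4=40 blocked=[3]

Answer: S3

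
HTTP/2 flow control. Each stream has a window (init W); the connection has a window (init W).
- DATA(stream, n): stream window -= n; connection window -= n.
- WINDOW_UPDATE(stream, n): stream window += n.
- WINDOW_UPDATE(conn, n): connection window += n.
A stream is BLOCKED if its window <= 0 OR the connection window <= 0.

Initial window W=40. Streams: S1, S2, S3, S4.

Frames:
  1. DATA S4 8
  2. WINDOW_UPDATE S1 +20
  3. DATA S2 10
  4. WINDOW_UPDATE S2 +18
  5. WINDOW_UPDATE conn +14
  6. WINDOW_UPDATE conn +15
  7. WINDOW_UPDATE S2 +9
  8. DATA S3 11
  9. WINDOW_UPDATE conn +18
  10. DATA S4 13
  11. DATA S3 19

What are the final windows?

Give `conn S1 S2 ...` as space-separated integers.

Answer: 26 60 57 10 19

Derivation:
Op 1: conn=32 S1=40 S2=40 S3=40 S4=32 blocked=[]
Op 2: conn=32 S1=60 S2=40 S3=40 S4=32 blocked=[]
Op 3: conn=22 S1=60 S2=30 S3=40 S4=32 blocked=[]
Op 4: conn=22 S1=60 S2=48 S3=40 S4=32 blocked=[]
Op 5: conn=36 S1=60 S2=48 S3=40 S4=32 blocked=[]
Op 6: conn=51 S1=60 S2=48 S3=40 S4=32 blocked=[]
Op 7: conn=51 S1=60 S2=57 S3=40 S4=32 blocked=[]
Op 8: conn=40 S1=60 S2=57 S3=29 S4=32 blocked=[]
Op 9: conn=58 S1=60 S2=57 S3=29 S4=32 blocked=[]
Op 10: conn=45 S1=60 S2=57 S3=29 S4=19 blocked=[]
Op 11: conn=26 S1=60 S2=57 S3=10 S4=19 blocked=[]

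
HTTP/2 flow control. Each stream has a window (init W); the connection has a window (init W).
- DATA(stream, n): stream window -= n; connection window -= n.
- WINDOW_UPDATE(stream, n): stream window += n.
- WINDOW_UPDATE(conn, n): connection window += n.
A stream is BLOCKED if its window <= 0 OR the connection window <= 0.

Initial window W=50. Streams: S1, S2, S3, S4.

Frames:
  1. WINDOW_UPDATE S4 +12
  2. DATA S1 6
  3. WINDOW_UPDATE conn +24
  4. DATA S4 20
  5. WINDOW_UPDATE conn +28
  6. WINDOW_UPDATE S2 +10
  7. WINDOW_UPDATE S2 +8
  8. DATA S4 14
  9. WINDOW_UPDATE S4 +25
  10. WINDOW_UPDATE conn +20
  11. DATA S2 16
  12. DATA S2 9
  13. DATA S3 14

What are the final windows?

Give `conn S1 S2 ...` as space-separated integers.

Answer: 43 44 43 36 53

Derivation:
Op 1: conn=50 S1=50 S2=50 S3=50 S4=62 blocked=[]
Op 2: conn=44 S1=44 S2=50 S3=50 S4=62 blocked=[]
Op 3: conn=68 S1=44 S2=50 S3=50 S4=62 blocked=[]
Op 4: conn=48 S1=44 S2=50 S3=50 S4=42 blocked=[]
Op 5: conn=76 S1=44 S2=50 S3=50 S4=42 blocked=[]
Op 6: conn=76 S1=44 S2=60 S3=50 S4=42 blocked=[]
Op 7: conn=76 S1=44 S2=68 S3=50 S4=42 blocked=[]
Op 8: conn=62 S1=44 S2=68 S3=50 S4=28 blocked=[]
Op 9: conn=62 S1=44 S2=68 S3=50 S4=53 blocked=[]
Op 10: conn=82 S1=44 S2=68 S3=50 S4=53 blocked=[]
Op 11: conn=66 S1=44 S2=52 S3=50 S4=53 blocked=[]
Op 12: conn=57 S1=44 S2=43 S3=50 S4=53 blocked=[]
Op 13: conn=43 S1=44 S2=43 S3=36 S4=53 blocked=[]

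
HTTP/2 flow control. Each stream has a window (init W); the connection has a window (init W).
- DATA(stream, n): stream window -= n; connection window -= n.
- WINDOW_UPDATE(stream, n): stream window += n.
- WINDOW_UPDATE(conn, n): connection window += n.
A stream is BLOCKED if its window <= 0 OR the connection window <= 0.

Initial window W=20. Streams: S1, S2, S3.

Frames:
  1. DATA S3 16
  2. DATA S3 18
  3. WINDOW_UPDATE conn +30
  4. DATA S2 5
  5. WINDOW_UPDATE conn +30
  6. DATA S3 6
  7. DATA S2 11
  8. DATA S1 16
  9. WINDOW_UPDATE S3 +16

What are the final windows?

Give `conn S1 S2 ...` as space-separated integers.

Op 1: conn=4 S1=20 S2=20 S3=4 blocked=[]
Op 2: conn=-14 S1=20 S2=20 S3=-14 blocked=[1, 2, 3]
Op 3: conn=16 S1=20 S2=20 S3=-14 blocked=[3]
Op 4: conn=11 S1=20 S2=15 S3=-14 blocked=[3]
Op 5: conn=41 S1=20 S2=15 S3=-14 blocked=[3]
Op 6: conn=35 S1=20 S2=15 S3=-20 blocked=[3]
Op 7: conn=24 S1=20 S2=4 S3=-20 blocked=[3]
Op 8: conn=8 S1=4 S2=4 S3=-20 blocked=[3]
Op 9: conn=8 S1=4 S2=4 S3=-4 blocked=[3]

Answer: 8 4 4 -4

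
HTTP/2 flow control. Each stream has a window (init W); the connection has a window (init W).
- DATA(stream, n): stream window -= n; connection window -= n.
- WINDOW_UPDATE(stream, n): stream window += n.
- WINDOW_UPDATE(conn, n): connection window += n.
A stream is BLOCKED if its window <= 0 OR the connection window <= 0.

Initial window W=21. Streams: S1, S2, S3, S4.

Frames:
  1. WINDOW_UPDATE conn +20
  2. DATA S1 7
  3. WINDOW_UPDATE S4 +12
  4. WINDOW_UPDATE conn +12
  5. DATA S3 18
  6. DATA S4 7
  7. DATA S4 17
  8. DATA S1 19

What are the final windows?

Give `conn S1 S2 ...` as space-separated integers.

Answer: -15 -5 21 3 9

Derivation:
Op 1: conn=41 S1=21 S2=21 S3=21 S4=21 blocked=[]
Op 2: conn=34 S1=14 S2=21 S3=21 S4=21 blocked=[]
Op 3: conn=34 S1=14 S2=21 S3=21 S4=33 blocked=[]
Op 4: conn=46 S1=14 S2=21 S3=21 S4=33 blocked=[]
Op 5: conn=28 S1=14 S2=21 S3=3 S4=33 blocked=[]
Op 6: conn=21 S1=14 S2=21 S3=3 S4=26 blocked=[]
Op 7: conn=4 S1=14 S2=21 S3=3 S4=9 blocked=[]
Op 8: conn=-15 S1=-5 S2=21 S3=3 S4=9 blocked=[1, 2, 3, 4]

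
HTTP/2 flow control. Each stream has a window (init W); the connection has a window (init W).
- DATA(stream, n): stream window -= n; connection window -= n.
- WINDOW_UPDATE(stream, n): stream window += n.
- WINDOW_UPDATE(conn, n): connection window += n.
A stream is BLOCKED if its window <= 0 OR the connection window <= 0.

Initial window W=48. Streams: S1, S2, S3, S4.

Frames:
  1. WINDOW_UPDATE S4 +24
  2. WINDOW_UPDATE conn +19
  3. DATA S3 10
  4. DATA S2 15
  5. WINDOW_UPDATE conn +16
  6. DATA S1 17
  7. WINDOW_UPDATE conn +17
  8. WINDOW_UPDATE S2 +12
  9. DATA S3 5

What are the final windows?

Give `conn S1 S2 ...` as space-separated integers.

Op 1: conn=48 S1=48 S2=48 S3=48 S4=72 blocked=[]
Op 2: conn=67 S1=48 S2=48 S3=48 S4=72 blocked=[]
Op 3: conn=57 S1=48 S2=48 S3=38 S4=72 blocked=[]
Op 4: conn=42 S1=48 S2=33 S3=38 S4=72 blocked=[]
Op 5: conn=58 S1=48 S2=33 S3=38 S4=72 blocked=[]
Op 6: conn=41 S1=31 S2=33 S3=38 S4=72 blocked=[]
Op 7: conn=58 S1=31 S2=33 S3=38 S4=72 blocked=[]
Op 8: conn=58 S1=31 S2=45 S3=38 S4=72 blocked=[]
Op 9: conn=53 S1=31 S2=45 S3=33 S4=72 blocked=[]

Answer: 53 31 45 33 72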